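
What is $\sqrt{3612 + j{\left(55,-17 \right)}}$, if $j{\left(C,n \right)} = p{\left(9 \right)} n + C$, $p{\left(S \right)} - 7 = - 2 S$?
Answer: $\sqrt{3854} \approx 62.081$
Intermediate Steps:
$p{\left(S \right)} = 7 - 2 S$
$j{\left(C,n \right)} = C - 11 n$ ($j{\left(C,n \right)} = \left(7 - 18\right) n + C = - 11 n + C = C - 11 n$)
$\sqrt{3612 + j{\left(55,-17 \right)}} = \sqrt{3612 + \left(55 - -187\right)} = \sqrt{3612 + \left(55 + 187\right)} = \sqrt{3612 + 242} = \sqrt{3854}$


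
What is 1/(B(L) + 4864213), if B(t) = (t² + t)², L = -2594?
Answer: 1/45242336306777 ≈ 2.2103e-14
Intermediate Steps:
B(t) = (t + t²)²
1/(B(L) + 4864213) = 1/((-2594)²*(1 - 2594)² + 4864213) = 1/(6728836*(-2593)² + 4864213) = 1/(6728836*6723649 + 4864213) = 1/(45242331442564 + 4864213) = 1/45242336306777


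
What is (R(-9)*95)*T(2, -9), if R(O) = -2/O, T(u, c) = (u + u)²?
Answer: 3040/9 ≈ 337.78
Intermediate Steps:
T(u, c) = 4*u² (T(u, c) = (2*u)² = 4*u²)
(R(-9)*95)*T(2, -9) = (-2/(-9)*95)*(4*2²) = (-2*(-⅑)*95)*(4*4) = ((2/9)*95)*16 = (190/9)*16 = 3040/9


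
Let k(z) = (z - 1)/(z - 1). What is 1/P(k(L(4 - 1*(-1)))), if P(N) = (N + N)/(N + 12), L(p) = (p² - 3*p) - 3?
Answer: 13/2 ≈ 6.5000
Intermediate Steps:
L(p) = -3 + p² - 3*p
k(z) = 1 (k(z) = (-1 + z)/(-1 + z) = 1)
P(N) = 2*N/(12 + N) (P(N) = (2*N)/(12 + N) = 2*N/(12 + N))
1/P(k(L(4 - 1*(-1)))) = 1/(2*1/(12 + 1)) = 1/(2*1/13) = 1/(2*1*(1/13)) = 1/(2/13) = 13/2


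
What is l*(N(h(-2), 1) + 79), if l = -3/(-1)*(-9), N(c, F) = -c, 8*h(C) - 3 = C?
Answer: -17037/8 ≈ -2129.6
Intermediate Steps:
h(C) = 3/8 + C/8
l = -27 (l = -3*(-1)*(-9) = 3*(-9) = -27)
l*(N(h(-2), 1) + 79) = -27*(-(3/8 + (⅛)*(-2)) + 79) = -27*(-(3/8 - ¼) + 79) = -27*(-1*⅛ + 79) = -27*(-⅛ + 79) = -27*631/8 = -17037/8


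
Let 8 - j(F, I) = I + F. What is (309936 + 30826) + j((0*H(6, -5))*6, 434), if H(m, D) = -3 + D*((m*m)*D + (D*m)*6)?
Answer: 340336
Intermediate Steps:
H(m, D) = -3 + D*(D*m**2 + 6*D*m) (H(m, D) = -3 + D*(m**2*D + 6*D*m) = -3 + D*(D*m**2 + 6*D*m))
j(F, I) = 8 - F - I (j(F, I) = 8 - (I + F) = 8 - (F + I) = 8 + (-F - I) = 8 - F - I)
(309936 + 30826) + j((0*H(6, -5))*6, 434) = (309936 + 30826) + (8 - 0*(-3 + (-5)**2*6**2 + 6*6*(-5)**2)*6 - 1*434) = 340762 + (8 - 0*(-3 + 25*36 + 6*6*25)*6 - 434) = 340762 + (8 - 0*(-3 + 900 + 900)*6 - 434) = 340762 + (8 - 0*1797*6 - 434) = 340762 + (8 - 0*6 - 434) = 340762 + (8 - 1*0 - 434) = 340762 + (8 + 0 - 434) = 340762 - 426 = 340336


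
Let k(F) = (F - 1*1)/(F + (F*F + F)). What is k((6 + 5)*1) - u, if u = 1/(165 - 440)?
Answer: 263/3575 ≈ 0.073566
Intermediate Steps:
k(F) = (-1 + F)/(F² + 2*F) (k(F) = (F - 1)/(F + (F² + F)) = (-1 + F)/(F + (F + F²)) = (-1 + F)/(F² + 2*F))
u = -1/275 (u = 1/(-275) = -1/275 ≈ -0.0036364)
k((6 + 5)*1) - u = (-1 + (6 + 5)*1)/((((6 + 5)*1))*(2 + (6 + 5)*1)) - 1*(-1/275) = (-1 + 11*1)/(((11*1))*(2 + 11*1)) + 1/275 = (-1 + 11)/(11*(2 + 11)) + 1/275 = (1/11)*10/13 + 1/275 = (1/11)*(1/13)*10 + 1/275 = 10/143 + 1/275 = 263/3575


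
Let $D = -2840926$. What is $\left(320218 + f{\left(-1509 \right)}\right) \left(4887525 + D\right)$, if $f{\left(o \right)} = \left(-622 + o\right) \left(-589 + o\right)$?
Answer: $9805370418544$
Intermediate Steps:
$\left(320218 + f{\left(-1509 \right)}\right) \left(4887525 + D\right) = \left(320218 + \left(366358 + \left(-1509\right)^{2} - -1827399\right)\right) \left(4887525 - 2840926\right) = \left(320218 + \left(366358 + 2277081 + 1827399\right)\right) 2046599 = \left(320218 + 4470838\right) 2046599 = 4791056 \cdot 2046599 = 9805370418544$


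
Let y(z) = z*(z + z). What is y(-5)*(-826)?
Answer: -41300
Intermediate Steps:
y(z) = 2*z² (y(z) = z*(2*z) = 2*z²)
y(-5)*(-826) = (2*(-5)²)*(-826) = (2*25)*(-826) = 50*(-826) = -41300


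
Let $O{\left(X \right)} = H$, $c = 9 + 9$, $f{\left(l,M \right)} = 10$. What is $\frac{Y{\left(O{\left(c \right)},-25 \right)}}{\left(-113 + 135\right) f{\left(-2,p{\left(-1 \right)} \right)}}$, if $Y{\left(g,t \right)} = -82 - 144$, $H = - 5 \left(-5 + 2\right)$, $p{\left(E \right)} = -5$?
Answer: $- \frac{113}{110} \approx -1.0273$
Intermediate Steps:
$H = 15$ ($H = \left(-5\right) \left(-3\right) = 15$)
$c = 18$
$O{\left(X \right)} = 15$
$Y{\left(g,t \right)} = -226$ ($Y{\left(g,t \right)} = -82 - 144 = -226$)
$\frac{Y{\left(O{\left(c \right)},-25 \right)}}{\left(-113 + 135\right) f{\left(-2,p{\left(-1 \right)} \right)}} = - \frac{226}{\left(-113 + 135\right) 10} = - \frac{226}{22 \cdot 10} = - \frac{226}{220} = \left(-226\right) \frac{1}{220} = - \frac{113}{110}$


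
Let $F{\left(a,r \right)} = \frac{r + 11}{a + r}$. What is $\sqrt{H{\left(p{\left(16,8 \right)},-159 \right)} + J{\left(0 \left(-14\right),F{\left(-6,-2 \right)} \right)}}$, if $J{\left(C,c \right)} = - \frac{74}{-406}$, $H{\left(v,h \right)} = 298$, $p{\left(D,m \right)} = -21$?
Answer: $\frac{\sqrt{12287793}}{203} \approx 17.268$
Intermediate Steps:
$F{\left(a,r \right)} = \frac{11 + r}{a + r}$
$J{\left(C,c \right)} = \frac{37}{203}$ ($J{\left(C,c \right)} = \left(-74\right) \left(- \frac{1}{406}\right) = \frac{37}{203}$)
$\sqrt{H{\left(p{\left(16,8 \right)},-159 \right)} + J{\left(0 \left(-14\right),F{\left(-6,-2 \right)} \right)}} = \sqrt{298 + \frac{37}{203}} = \sqrt{\frac{60531}{203}} = \frac{\sqrt{12287793}}{203}$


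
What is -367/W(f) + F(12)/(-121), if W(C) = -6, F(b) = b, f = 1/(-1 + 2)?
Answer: 44335/726 ≈ 61.068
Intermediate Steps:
f = 1 (f = 1/1 = 1)
-367/W(f) + F(12)/(-121) = -367/(-6) + 12/(-121) = -367*(-⅙) + 12*(-1/121) = 367/6 - 12/121 = 44335/726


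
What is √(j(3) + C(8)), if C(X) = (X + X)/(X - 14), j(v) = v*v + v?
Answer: 2*√21/3 ≈ 3.0550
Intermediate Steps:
j(v) = v + v² (j(v) = v² + v = v + v²)
C(X) = 2*X/(-14 + X) (C(X) = (2*X)/(-14 + X) = 2*X/(-14 + X))
√(j(3) + C(8)) = √(3*(1 + 3) + 2*8/(-14 + 8)) = √(3*4 + 2*8/(-6)) = √(12 + 2*8*(-⅙)) = √(12 - 8/3) = √(28/3) = 2*√21/3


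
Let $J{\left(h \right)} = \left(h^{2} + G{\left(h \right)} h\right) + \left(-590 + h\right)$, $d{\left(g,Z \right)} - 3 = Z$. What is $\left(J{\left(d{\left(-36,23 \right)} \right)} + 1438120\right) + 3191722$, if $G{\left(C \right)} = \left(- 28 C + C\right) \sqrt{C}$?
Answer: $4629954 - 18252 \sqrt{26} \approx 4.5369 \cdot 10^{6}$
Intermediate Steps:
$d{\left(g,Z \right)} = 3 + Z$
$G{\left(C \right)} = - 27 C^{\frac{3}{2}}$ ($G{\left(C \right)} = - 27 C \sqrt{C} = - 27 C^{\frac{3}{2}}$)
$J{\left(h \right)} = -590 + h + h^{2} - 27 h^{\frac{5}{2}}$ ($J{\left(h \right)} = \left(h^{2} + - 27 h^{\frac{3}{2}} h\right) + \left(-590 + h\right) = \left(h^{2} - 27 h^{\frac{5}{2}}\right) + \left(-590 + h\right) = -590 + h + h^{2} - 27 h^{\frac{5}{2}}$)
$\left(J{\left(d{\left(-36,23 \right)} \right)} + 1438120\right) + 3191722 = \left(\left(-590 + \left(3 + 23\right) + \left(3 + 23\right)^{2} - 27 \left(3 + 23\right)^{\frac{5}{2}}\right) + 1438120\right) + 3191722 = \left(\left(-590 + 26 + 26^{2} - 27 \cdot 26^{\frac{5}{2}}\right) + 1438120\right) + 3191722 = \left(\left(-590 + 26 + 676 - 27 \cdot 676 \sqrt{26}\right) + 1438120\right) + 3191722 = \left(\left(-590 + 26 + 676 - 18252 \sqrt{26}\right) + 1438120\right) + 3191722 = \left(\left(112 - 18252 \sqrt{26}\right) + 1438120\right) + 3191722 = \left(1438232 - 18252 \sqrt{26}\right) + 3191722 = 4629954 - 18252 \sqrt{26}$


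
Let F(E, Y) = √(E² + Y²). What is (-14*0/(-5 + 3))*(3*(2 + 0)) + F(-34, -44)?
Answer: 2*√773 ≈ 55.606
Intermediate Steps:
(-14*0/(-5 + 3))*(3*(2 + 0)) + F(-34, -44) = (-14*0/(-5 + 3))*(3*(2 + 0)) + √((-34)² + (-44)²) = (-14*0/(-2))*(3*2) + √(1156 + 1936) = -(-7)*0*6 + √3092 = -14*0*6 + 2*√773 = 0*6 + 2*√773 = 0 + 2*√773 = 2*√773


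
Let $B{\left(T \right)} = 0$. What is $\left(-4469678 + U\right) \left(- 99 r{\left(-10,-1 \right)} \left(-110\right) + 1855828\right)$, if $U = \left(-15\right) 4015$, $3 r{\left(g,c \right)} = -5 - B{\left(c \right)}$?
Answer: $-8324503085234$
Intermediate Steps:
$r{\left(g,c \right)} = - \frac{5}{3}$ ($r{\left(g,c \right)} = \frac{-5 - 0}{3} = \frac{-5 + 0}{3} = \frac{1}{3} \left(-5\right) = - \frac{5}{3}$)
$U = -60225$
$\left(-4469678 + U\right) \left(- 99 r{\left(-10,-1 \right)} \left(-110\right) + 1855828\right) = \left(-4469678 - 60225\right) \left(\left(-99\right) \left(- \frac{5}{3}\right) \left(-110\right) + 1855828\right) = - 4529903 \left(165 \left(-110\right) + 1855828\right) = - 4529903 \left(-18150 + 1855828\right) = \left(-4529903\right) 1837678 = -8324503085234$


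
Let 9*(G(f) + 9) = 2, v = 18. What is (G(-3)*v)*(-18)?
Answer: 2844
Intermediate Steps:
G(f) = -79/9 (G(f) = -9 + (⅑)*2 = -9 + 2/9 = -79/9)
(G(-3)*v)*(-18) = -79/9*18*(-18) = -158*(-18) = 2844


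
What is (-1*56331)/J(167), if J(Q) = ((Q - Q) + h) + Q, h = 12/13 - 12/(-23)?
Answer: -16842969/50365 ≈ -334.42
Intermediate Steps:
h = 432/299 (h = 12*(1/13) - 12*(-1/23) = 12/13 + 12/23 = 432/299 ≈ 1.4448)
J(Q) = 432/299 + Q (J(Q) = ((Q - Q) + 432/299) + Q = (0 + 432/299) + Q = 432/299 + Q)
(-1*56331)/J(167) = (-1*56331)/(432/299 + 167) = -56331/50365/299 = -56331*299/50365 = -16842969/50365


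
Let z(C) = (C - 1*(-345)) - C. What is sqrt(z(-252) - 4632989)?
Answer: 2*I*sqrt(1158161) ≈ 2152.4*I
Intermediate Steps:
z(C) = 345 (z(C) = (C + 345) - C = (345 + C) - C = 345)
sqrt(z(-252) - 4632989) = sqrt(345 - 4632989) = sqrt(-4632644) = 2*I*sqrt(1158161)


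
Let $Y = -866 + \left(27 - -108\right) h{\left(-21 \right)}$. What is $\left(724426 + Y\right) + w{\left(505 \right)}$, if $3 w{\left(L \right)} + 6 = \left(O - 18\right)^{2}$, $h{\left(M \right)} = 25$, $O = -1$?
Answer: $\frac{2181160}{3} \approx 7.2705 \cdot 10^{5}$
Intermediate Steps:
$w{\left(L \right)} = \frac{355}{3}$ ($w{\left(L \right)} = -2 + \frac{\left(-1 - 18\right)^{2}}{3} = -2 + \frac{\left(-19\right)^{2}}{3} = -2 + \frac{1}{3} \cdot 361 = -2 + \frac{361}{3} = \frac{355}{3}$)
$Y = 2509$ ($Y = -866 + \left(27 - -108\right) 25 = -866 + \left(27 + 108\right) 25 = -866 + 135 \cdot 25 = -866 + 3375 = 2509$)
$\left(724426 + Y\right) + w{\left(505 \right)} = \left(724426 + 2509\right) + \frac{355}{3} = 726935 + \frac{355}{3} = \frac{2181160}{3}$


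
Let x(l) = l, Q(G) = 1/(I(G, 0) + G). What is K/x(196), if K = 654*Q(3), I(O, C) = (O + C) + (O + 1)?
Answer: 327/980 ≈ 0.33367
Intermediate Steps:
I(O, C) = 1 + C + 2*O (I(O, C) = (C + O) + (1 + O) = 1 + C + 2*O)
Q(G) = 1/(1 + 3*G) (Q(G) = 1/((1 + 0 + 2*G) + G) = 1/((1 + 2*G) + G) = 1/(1 + 3*G))
K = 327/5 (K = 654/(1 + 3*3) = 654/(1 + 9) = 654/10 = 654*(⅒) = 327/5 ≈ 65.400)
K/x(196) = (327/5)/196 = (327/5)*(1/196) = 327/980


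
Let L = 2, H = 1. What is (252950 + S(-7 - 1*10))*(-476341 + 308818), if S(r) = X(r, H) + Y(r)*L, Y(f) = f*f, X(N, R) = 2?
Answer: -42472106190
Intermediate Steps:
Y(f) = f²
S(r) = 2 + 2*r² (S(r) = 2 + r²*2 = 2 + 2*r²)
(252950 + S(-7 - 1*10))*(-476341 + 308818) = (252950 + (2 + 2*(-7 - 1*10)²))*(-476341 + 308818) = (252950 + (2 + 2*(-7 - 10)²))*(-167523) = (252950 + (2 + 2*(-17)²))*(-167523) = (252950 + (2 + 2*289))*(-167523) = (252950 + (2 + 578))*(-167523) = (252950 + 580)*(-167523) = 253530*(-167523) = -42472106190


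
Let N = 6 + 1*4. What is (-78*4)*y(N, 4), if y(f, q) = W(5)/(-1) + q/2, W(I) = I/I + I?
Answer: 1248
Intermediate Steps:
W(I) = 1 + I
N = 10 (N = 6 + 4 = 10)
y(f, q) = -6 + q/2 (y(f, q) = (1 + 5)/(-1) + q/2 = 6*(-1) + q*(½) = -6 + q/2)
(-78*4)*y(N, 4) = (-78*4)*(-6 + (½)*4) = -312*(-6 + 2) = -312*(-4) = 1248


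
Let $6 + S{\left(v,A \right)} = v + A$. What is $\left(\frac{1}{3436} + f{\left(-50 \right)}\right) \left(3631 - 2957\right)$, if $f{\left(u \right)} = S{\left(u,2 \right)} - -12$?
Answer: $- \frac{48632807}{1718} \approx -28308.0$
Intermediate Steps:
$S{\left(v,A \right)} = -6 + A + v$ ($S{\left(v,A \right)} = -6 + \left(v + A\right) = -6 + \left(A + v\right) = -6 + A + v$)
$f{\left(u \right)} = 8 + u$ ($f{\left(u \right)} = \left(-6 + 2 + u\right) - -12 = \left(-4 + u\right) + 12 = 8 + u$)
$\left(\frac{1}{3436} + f{\left(-50 \right)}\right) \left(3631 - 2957\right) = \left(\frac{1}{3436} + \left(8 - 50\right)\right) \left(3631 - 2957\right) = \left(\frac{1}{3436} - 42\right) \left(3631 - 2957\right) = \left(- \frac{144311}{3436}\right) 674 = - \frac{48632807}{1718}$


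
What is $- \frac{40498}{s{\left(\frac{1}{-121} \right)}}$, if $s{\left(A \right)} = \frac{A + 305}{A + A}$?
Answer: $\frac{20249}{9226} \approx 2.1948$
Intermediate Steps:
$s{\left(A \right)} = \frac{305 + A}{2 A}$
$- \frac{40498}{s{\left(\frac{1}{-121} \right)}} = - \frac{40498}{\frac{1}{2} \frac{1}{\frac{1}{-121}} \left(305 + \frac{1}{-121}\right)} = - \frac{40498}{\frac{1}{2} \frac{1}{- \frac{1}{121}} \left(305 - \frac{1}{121}\right)} = - \frac{40498}{\frac{1}{2} \left(-121\right) \frac{36904}{121}} = - \frac{40498}{-18452} = \left(-40498\right) \left(- \frac{1}{18452}\right) = \frac{20249}{9226}$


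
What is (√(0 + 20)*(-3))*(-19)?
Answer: 114*√5 ≈ 254.91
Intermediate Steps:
(√(0 + 20)*(-3))*(-19) = (√20*(-3))*(-19) = ((2*√5)*(-3))*(-19) = -6*√5*(-19) = 114*√5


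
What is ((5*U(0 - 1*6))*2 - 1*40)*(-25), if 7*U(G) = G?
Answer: 8500/7 ≈ 1214.3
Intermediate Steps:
U(G) = G/7
((5*U(0 - 1*6))*2 - 1*40)*(-25) = ((5*((0 - 1*6)/7))*2 - 1*40)*(-25) = ((5*((0 - 6)/7))*2 - 40)*(-25) = ((5*((⅐)*(-6)))*2 - 40)*(-25) = ((5*(-6/7))*2 - 40)*(-25) = (-30/7*2 - 40)*(-25) = (-60/7 - 40)*(-25) = -340/7*(-25) = 8500/7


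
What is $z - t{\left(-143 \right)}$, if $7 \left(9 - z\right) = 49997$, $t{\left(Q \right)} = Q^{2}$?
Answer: $- \frac{193077}{7} \approx -27582.0$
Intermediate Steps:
$z = - \frac{49934}{7}$ ($z = 9 - \frac{49997}{7} = - \frac{49934}{7} \approx -7133.4$)
$z - t{\left(-143 \right)} = - \frac{49934}{7} - \left(-143\right)^{2} = - \frac{49934}{7} - 20449 = - \frac{193077}{7}$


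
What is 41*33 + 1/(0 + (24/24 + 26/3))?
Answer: 39240/29 ≈ 1353.1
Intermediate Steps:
41*33 + 1/(0 + (24/24 + 26/3)) = 1353 + 1/(0 + (24*(1/24) + 26*(1/3))) = 1353 + 1/(0 + (1 + 26/3)) = 1353 + 1/(0 + 29/3) = 1353 + 1/(29/3) = 1353 + 3/29 = 39240/29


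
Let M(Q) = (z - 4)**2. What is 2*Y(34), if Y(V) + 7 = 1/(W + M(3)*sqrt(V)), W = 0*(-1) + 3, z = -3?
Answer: -1142756/81625 + 98*sqrt(34)/81625 ≈ -13.993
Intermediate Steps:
M(Q) = 49 (M(Q) = (-3 - 4)**2 = (-7)**2 = 49)
W = 3 (W = 0 + 3 = 3)
Y(V) = -7 + 1/(3 + 49*sqrt(V))
2*Y(34) = 2*((-20 - 343*sqrt(34))/(3 + 49*sqrt(34))) = 2*(-20 - 343*sqrt(34))/(3 + 49*sqrt(34))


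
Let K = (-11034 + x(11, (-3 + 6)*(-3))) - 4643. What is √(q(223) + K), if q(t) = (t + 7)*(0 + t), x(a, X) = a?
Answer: 2*√8906 ≈ 188.74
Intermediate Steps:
q(t) = t*(7 + t) (q(t) = (7 + t)*t = t*(7 + t))
K = -15666 (K = (-11034 + 11) - 4643 = -11023 - 4643 = -15666)
√(q(223) + K) = √(223*(7 + 223) - 15666) = √(223*230 - 15666) = √(51290 - 15666) = √35624 = 2*√8906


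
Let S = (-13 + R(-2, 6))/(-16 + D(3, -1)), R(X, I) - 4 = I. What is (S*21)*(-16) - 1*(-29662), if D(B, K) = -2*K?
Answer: 29590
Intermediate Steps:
R(X, I) = 4 + I
S = 3/14 (S = (-13 + (4 + 6))/(-16 - 2*(-1)) = (-13 + 10)/(-16 + 2) = -3/(-14) = -3*(-1/14) = 3/14 ≈ 0.21429)
(S*21)*(-16) - 1*(-29662) = ((3/14)*21)*(-16) - 1*(-29662) = (9/2)*(-16) + 29662 = -72 + 29662 = 29590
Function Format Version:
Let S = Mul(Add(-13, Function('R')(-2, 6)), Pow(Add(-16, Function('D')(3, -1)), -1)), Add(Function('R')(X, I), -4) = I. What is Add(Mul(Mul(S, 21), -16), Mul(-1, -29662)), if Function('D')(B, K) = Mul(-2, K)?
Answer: 29590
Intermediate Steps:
Function('R')(X, I) = Add(4, I)
S = Rational(3, 14) (S = Mul(Add(-13, Add(4, 6)), Pow(Add(-16, Mul(-2, -1)), -1)) = Mul(Add(-13, 10), Pow(Add(-16, 2), -1)) = Mul(-3, Pow(-14, -1)) = Mul(-3, Rational(-1, 14)) = Rational(3, 14) ≈ 0.21429)
Add(Mul(Mul(S, 21), -16), Mul(-1, -29662)) = Add(Mul(Mul(Rational(3, 14), 21), -16), Mul(-1, -29662)) = Add(Mul(Rational(9, 2), -16), 29662) = Add(-72, 29662) = 29590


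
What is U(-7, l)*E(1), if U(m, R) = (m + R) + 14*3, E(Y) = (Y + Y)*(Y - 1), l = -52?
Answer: 0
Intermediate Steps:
E(Y) = 2*Y*(-1 + Y) (E(Y) = (2*Y)*(-1 + Y) = 2*Y*(-1 + Y))
U(m, R) = 42 + R + m (U(m, R) = (R + m) + 42 = 42 + R + m)
U(-7, l)*E(1) = (42 - 52 - 7)*(2*1*(-1 + 1)) = -34*0 = -17*0 = 0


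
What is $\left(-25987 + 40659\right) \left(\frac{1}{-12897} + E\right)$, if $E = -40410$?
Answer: $- \frac{7646573536112}{12897} \approx -5.929 \cdot 10^{8}$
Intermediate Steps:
$\left(-25987 + 40659\right) \left(\frac{1}{-12897} + E\right) = \left(-25987 + 40659\right) \left(\frac{1}{-12897} - 40410\right) = 14672 \left(- \frac{1}{12897} - 40410\right) = 14672 \left(- \frac{521167771}{12897}\right) = - \frac{7646573536112}{12897}$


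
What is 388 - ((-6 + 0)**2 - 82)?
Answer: 434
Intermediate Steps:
388 - ((-6 + 0)**2 - 82) = 388 - ((-6)**2 - 82) = 388 - (36 - 82) = 388 - 1*(-46) = 388 + 46 = 434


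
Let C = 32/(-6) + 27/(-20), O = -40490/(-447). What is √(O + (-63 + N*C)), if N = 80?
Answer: I*√101320149/447 ≈ 22.519*I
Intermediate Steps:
O = 40490/447 (O = -40490*(-1/447) = 40490/447 ≈ 90.582)
C = -401/60 (C = 32*(-⅙) + 27*(-1/20) = -16/3 - 27/20 = -401/60 ≈ -6.6833)
√(O + (-63 + N*C)) = √(40490/447 + (-63 + 80*(-401/60))) = √(40490/447 + (-63 - 1604/3)) = √(40490/447 - 1793/3) = √(-226667/447) = I*√101320149/447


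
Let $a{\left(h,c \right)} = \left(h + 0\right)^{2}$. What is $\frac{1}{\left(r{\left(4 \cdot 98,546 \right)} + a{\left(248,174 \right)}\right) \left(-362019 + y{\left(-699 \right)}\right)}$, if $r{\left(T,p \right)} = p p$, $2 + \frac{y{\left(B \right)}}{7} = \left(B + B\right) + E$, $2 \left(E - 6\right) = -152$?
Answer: $- \frac{1}{133889762580} \approx -7.4688 \cdot 10^{-12}$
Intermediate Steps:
$E = -70$ ($E = 6 + \frac{1}{2} \left(-152\right) = 6 - 76 = -70$)
$a{\left(h,c \right)} = h^{2}$
$y{\left(B \right)} = -504 + 14 B$ ($y{\left(B \right)} = -14 + 7 \left(\left(B + B\right) - 70\right) = -14 + 7 \left(2 B - 70\right) = -14 + 7 \left(-70 + 2 B\right) = -14 + \left(-490 + 14 B\right) = -504 + 14 B$)
$r{\left(T,p \right)} = p^{2}$
$\frac{1}{\left(r{\left(4 \cdot 98,546 \right)} + a{\left(248,174 \right)}\right) \left(-362019 + y{\left(-699 \right)}\right)} = \frac{1}{\left(546^{2} + 248^{2}\right) \left(-362019 + \left(-504 + 14 \left(-699\right)\right)\right)} = \frac{1}{\left(298116 + 61504\right) \left(-362019 - 10290\right)} = \frac{1}{359620 \left(-362019 - 10290\right)} = \frac{1}{359620 \left(-372309\right)} = \frac{1}{-133889762580} = - \frac{1}{133889762580}$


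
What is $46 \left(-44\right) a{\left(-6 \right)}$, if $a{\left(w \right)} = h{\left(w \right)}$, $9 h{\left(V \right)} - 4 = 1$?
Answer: $- \frac{10120}{9} \approx -1124.4$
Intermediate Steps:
$h{\left(V \right)} = \frac{5}{9}$ ($h{\left(V \right)} = \frac{4}{9} + \frac{1}{9} \cdot 1 = \frac{4}{9} + \frac{1}{9} = \frac{5}{9}$)
$a{\left(w \right)} = \frac{5}{9}$
$46 \left(-44\right) a{\left(-6 \right)} = 46 \left(-44\right) \frac{5}{9} = \left(-2024\right) \frac{5}{9} = - \frac{10120}{9}$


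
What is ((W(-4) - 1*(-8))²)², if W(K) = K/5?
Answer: 1679616/625 ≈ 2687.4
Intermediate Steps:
W(K) = K/5 (W(K) = K*(⅕) = K/5)
((W(-4) - 1*(-8))²)² = (((⅕)*(-4) - 1*(-8))²)² = ((-⅘ + 8)²)² = ((36/5)²)² = (1296/25)² = 1679616/625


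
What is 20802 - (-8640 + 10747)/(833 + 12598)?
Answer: 279389555/13431 ≈ 20802.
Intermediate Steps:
20802 - (-8640 + 10747)/(833 + 12598) = 20802 - 2107/13431 = 279389555/13431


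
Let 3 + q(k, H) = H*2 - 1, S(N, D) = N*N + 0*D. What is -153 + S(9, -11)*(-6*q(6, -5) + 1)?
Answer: 6732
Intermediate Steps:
S(N, D) = N² (S(N, D) = N² + 0 = N²)
q(k, H) = -4 + 2*H (q(k, H) = -3 + (H*2 - 1) = -3 + (2*H - 1) = -3 + (-1 + 2*H) = -4 + 2*H)
-153 + S(9, -11)*(-6*q(6, -5) + 1) = -153 + 9²*(-6*(-4 + 2*(-5)) + 1) = -153 + 81*(-6*(-4 - 10) + 1) = -153 + 81*(-6*(-14) + 1) = -153 + 81*(84 + 1) = -153 + 81*85 = -153 + 6885 = 6732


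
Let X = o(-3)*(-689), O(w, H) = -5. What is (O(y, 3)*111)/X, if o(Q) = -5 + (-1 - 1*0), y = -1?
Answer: -185/1378 ≈ -0.13425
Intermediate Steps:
o(Q) = -6 (o(Q) = -5 + (-1 + 0) = -5 - 1 = -6)
X = 4134 (X = -6*(-689) = 4134)
(O(y, 3)*111)/X = -5*111/4134 = -555*1/4134 = -185/1378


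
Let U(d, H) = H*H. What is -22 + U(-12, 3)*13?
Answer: 95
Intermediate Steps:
U(d, H) = H²
-22 + U(-12, 3)*13 = -22 + 3²*13 = -22 + 9*13 = -22 + 117 = 95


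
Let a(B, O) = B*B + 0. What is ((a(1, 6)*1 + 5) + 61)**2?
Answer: 4489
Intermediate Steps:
a(B, O) = B**2 (a(B, O) = B**2 + 0 = B**2)
((a(1, 6)*1 + 5) + 61)**2 = ((1**2*1 + 5) + 61)**2 = ((1*1 + 5) + 61)**2 = ((1 + 5) + 61)**2 = (6 + 61)**2 = 67**2 = 4489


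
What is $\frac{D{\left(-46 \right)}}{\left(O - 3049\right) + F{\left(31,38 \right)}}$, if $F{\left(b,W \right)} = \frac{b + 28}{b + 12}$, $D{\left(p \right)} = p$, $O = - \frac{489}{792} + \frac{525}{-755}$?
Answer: $\frac{78850992}{5226347791} \approx 0.015087$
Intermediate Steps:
$O = - \frac{52333}{39864}$ ($O = \left(-489\right) \frac{1}{792} + 525 \left(- \frac{1}{755}\right) = - \frac{163}{264} - \frac{105}{151} = - \frac{52333}{39864} \approx -1.3128$)
$F{\left(b,W \right)} = \frac{28 + b}{12 + b}$
$\frac{D{\left(-46 \right)}}{\left(O - 3049\right) + F{\left(31,38 \right)}} = - \frac{46}{\left(- \frac{52333}{39864} - 3049\right) + \frac{28 + 31}{12 + 31}} = - \frac{46}{- \frac{121597669}{39864} + \frac{1}{43} \cdot 59} = - \frac{46}{- \frac{121597669}{39864} + \frac{59}{43}} = - \frac{46}{- \frac{5226347791}{1714152}} = \left(-46\right) \left(- \frac{1714152}{5226347791}\right) = \frac{78850992}{5226347791}$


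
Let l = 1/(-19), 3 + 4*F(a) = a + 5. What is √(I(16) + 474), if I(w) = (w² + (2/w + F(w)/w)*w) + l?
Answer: √1063430/38 ≈ 27.138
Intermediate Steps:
F(a) = ½ + a/4 (F(a) = -¾ + (a + 5)/4 = -¾ + (5 + a)/4 = -¾ + (5/4 + a/4) = ½ + a/4)
l = -1/19 ≈ -0.052632
I(w) = -1/19 + w² + w*(2/w + (½ + w/4)/w) (I(w) = (w² + (2/w + (½ + w/4)/w)*w) - 1/19 = (w² + w*(2/w + (½ + w/4)/w)) - 1/19 = -1/19 + w² + w*(2/w + (½ + w/4)/w))
√(I(16) + 474) = √((93/38 + 16² + (¼)*16) + 474) = √((93/38 + 256 + 4) + 474) = √(9973/38 + 474) = √(27985/38) = √1063430/38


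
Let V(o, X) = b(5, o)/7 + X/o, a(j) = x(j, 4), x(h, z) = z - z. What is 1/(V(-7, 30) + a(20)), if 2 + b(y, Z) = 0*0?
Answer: -7/32 ≈ -0.21875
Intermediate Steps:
x(h, z) = 0
a(j) = 0
b(y, Z) = -2 (b(y, Z) = -2 + 0*0 = -2 + 0 = -2)
V(o, X) = -2/7 + X/o
1/(V(-7, 30) + a(20)) = 1/((-2/7 + 30/(-7)) + 0) = 1/((-2/7 + 30*(-⅐)) + 0) = 1/((-2/7 - 30/7) + 0) = 1/(-32/7 + 0) = 1/(-32/7) = -7/32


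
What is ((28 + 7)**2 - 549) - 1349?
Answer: -673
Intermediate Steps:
((28 + 7)**2 - 549) - 1349 = (35**2 - 549) - 1349 = (1225 - 549) - 1349 = 676 - 1349 = -673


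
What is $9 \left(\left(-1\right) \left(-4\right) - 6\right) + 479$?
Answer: $461$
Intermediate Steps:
$9 \left(\left(-1\right) \left(-4\right) - 6\right) + 479 = 9 \left(4 - 6\right) + 479 = 9 \left(-2\right) + 479 = -18 + 479 = 461$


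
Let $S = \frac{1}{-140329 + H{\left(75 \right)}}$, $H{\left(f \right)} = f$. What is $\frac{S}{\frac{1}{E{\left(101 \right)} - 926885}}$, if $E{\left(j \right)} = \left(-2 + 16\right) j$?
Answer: $\frac{925471}{140254} \approx 6.5985$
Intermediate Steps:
$E{\left(j \right)} = 14 j$
$S = - \frac{1}{140254}$ ($S = \frac{1}{-140329 + 75} = \frac{1}{-140254} = - \frac{1}{140254} \approx -7.1299 \cdot 10^{-6}$)
$\frac{S}{\frac{1}{E{\left(101 \right)} - 926885}} = - \frac{1}{140254 \frac{1}{14 \cdot 101 - 926885}} = - \frac{1}{140254 \frac{1}{1414 - 926885}} = - \frac{1}{140254 \frac{1}{-925471}} = - \frac{1}{140254 \left(- \frac{1}{925471}\right)} = \left(- \frac{1}{140254}\right) \left(-925471\right) = \frac{925471}{140254}$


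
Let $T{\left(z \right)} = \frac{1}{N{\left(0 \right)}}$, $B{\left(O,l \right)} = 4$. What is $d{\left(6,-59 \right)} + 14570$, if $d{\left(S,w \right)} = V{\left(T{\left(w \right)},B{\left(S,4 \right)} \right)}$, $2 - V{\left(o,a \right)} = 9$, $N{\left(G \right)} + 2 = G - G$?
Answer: $14563$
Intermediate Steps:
$N{\left(G \right)} = -2$ ($N{\left(G \right)} = -2 + \left(G - G\right) = -2 + 0 = -2$)
$T{\left(z \right)} = - \frac{1}{2}$ ($T{\left(z \right)} = \frac{1}{-2} = - \frac{1}{2}$)
$V{\left(o,a \right)} = -7$ ($V{\left(o,a \right)} = 2 - 9 = -7$)
$d{\left(S,w \right)} = -7$
$d{\left(6,-59 \right)} + 14570 = -7 + 14570 = 14563$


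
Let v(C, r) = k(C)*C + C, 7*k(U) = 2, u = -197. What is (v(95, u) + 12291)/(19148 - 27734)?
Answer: -14482/10017 ≈ -1.4457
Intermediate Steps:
k(U) = 2/7 (k(U) = (1/7)*2 = 2/7)
v(C, r) = 9*C/7 (v(C, r) = 2*C/7 + C = 9*C/7)
(v(95, u) + 12291)/(19148 - 27734) = ((9/7)*95 + 12291)/(19148 - 27734) = (855/7 + 12291)/(-8586) = (86892/7)*(-1/8586) = -14482/10017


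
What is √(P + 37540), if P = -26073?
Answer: √11467 ≈ 107.08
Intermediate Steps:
√(P + 37540) = √(-26073 + 37540) = √11467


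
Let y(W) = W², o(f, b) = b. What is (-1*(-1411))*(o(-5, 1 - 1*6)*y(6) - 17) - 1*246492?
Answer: -524459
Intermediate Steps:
(-1*(-1411))*(o(-5, 1 - 1*6)*y(6) - 17) - 1*246492 = (-1*(-1411))*((1 - 1*6)*6² - 17) - 1*246492 = 1411*((1 - 6)*36 - 17) - 246492 = 1411*(-5*36 - 17) - 246492 = 1411*(-180 - 17) - 246492 = 1411*(-197) - 246492 = -277967 - 246492 = -524459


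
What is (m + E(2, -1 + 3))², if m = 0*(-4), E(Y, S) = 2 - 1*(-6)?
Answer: 64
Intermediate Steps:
E(Y, S) = 8 (E(Y, S) = 2 + 6 = 8)
m = 0
(m + E(2, -1 + 3))² = (0 + 8)² = 8² = 64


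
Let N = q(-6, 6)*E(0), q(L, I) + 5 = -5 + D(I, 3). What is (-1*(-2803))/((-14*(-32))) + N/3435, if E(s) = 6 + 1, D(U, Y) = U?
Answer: 9615761/1538880 ≈ 6.2485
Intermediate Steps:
q(L, I) = -10 + I (q(L, I) = -5 + (-5 + I) = -10 + I)
E(s) = 7
N = -28 (N = (-10 + 6)*7 = -4*7 = -28)
(-1*(-2803))/((-14*(-32))) + N/3435 = (-1*(-2803))/((-14*(-32))) - 28/3435 = 2803/448 - 28*1/3435 = 2803*(1/448) - 28/3435 = 2803/448 - 28/3435 = 9615761/1538880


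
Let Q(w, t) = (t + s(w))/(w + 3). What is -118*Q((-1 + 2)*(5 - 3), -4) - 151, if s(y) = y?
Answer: -519/5 ≈ -103.80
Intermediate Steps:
Q(w, t) = (t + w)/(3 + w) (Q(w, t) = (t + w)/(w + 3) = (t + w)/(3 + w))
-118*Q((-1 + 2)*(5 - 3), -4) - 151 = -118*(-4 + (-1 + 2)*(5 - 3))/(3 + (-1 + 2)*(5 - 3)) - 151 = -118*(-4 + 1*2)/(3 + 1*2) - 151 = -118*(-4 + 2)/(3 + 2) - 151 = -118*(-2)/5 - 151 = -118*(-2/5) - 151 = 236/5 - 151 = -519/5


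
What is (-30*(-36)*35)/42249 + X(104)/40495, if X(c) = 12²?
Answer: 512264952/570291085 ≈ 0.89825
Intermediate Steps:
X(c) = 144
(-30*(-36)*35)/42249 + X(104)/40495 = (-30*(-36)*35)/42249 + 144/40495 = (1080*35)*(1/42249) + 144*(1/40495) = 37800*(1/42249) + 144/40495 = 12600/14083 + 144/40495 = 512264952/570291085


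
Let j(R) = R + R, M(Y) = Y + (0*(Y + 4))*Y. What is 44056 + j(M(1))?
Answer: 44058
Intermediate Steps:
M(Y) = Y (M(Y) = Y + (0*(4 + Y))*Y = Y + 0*Y = Y + 0 = Y)
j(R) = 2*R
44056 + j(M(1)) = 44056 + 2*1 = 44056 + 2 = 44058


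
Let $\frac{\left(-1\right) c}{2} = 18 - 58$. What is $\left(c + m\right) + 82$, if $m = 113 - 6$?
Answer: $269$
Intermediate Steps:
$m = 107$ ($m = 113 - 6 = 107$)
$c = 80$ ($c = - 2 \left(18 - 58\right) = \left(-2\right) \left(-40\right) = 80$)
$\left(c + m\right) + 82 = \left(80 + 107\right) + 82 = 187 + 82 = 269$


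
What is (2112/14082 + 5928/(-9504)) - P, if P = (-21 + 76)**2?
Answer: -2811911617/929412 ≈ -3025.5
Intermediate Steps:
P = 3025 (P = 55**2 = 3025)
(2112/14082 + 5928/(-9504)) - P = (2112/14082 + 5928/(-9504)) - 1*3025 = (2112*(1/14082) + 5928*(-1/9504)) - 3025 = (352/2347 - 247/396) - 3025 = -440317/929412 - 3025 = -2811911617/929412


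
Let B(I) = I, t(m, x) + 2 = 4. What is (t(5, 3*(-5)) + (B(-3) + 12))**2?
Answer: 121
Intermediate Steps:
t(m, x) = 2 (t(m, x) = -2 + 4 = 2)
(t(5, 3*(-5)) + (B(-3) + 12))**2 = (2 + (-3 + 12))**2 = (2 + 9)**2 = 11**2 = 121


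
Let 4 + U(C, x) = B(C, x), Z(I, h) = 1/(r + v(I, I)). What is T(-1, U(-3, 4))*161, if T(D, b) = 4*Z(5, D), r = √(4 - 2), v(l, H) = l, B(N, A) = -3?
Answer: 140 - 28*√2 ≈ 100.40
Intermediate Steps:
r = √2 ≈ 1.4142
Z(I, h) = 1/(I + √2) (Z(I, h) = 1/(√2 + I) = 1/(I + √2))
U(C, x) = -7 (U(C, x) = -4 - 3 = -7)
T(D, b) = 4/(5 + √2)
T(-1, U(-3, 4))*161 = (20/23 - 4*√2/23)*161 = 140 - 28*√2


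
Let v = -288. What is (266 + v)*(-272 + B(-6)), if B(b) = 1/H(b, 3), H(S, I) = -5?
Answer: 29942/5 ≈ 5988.4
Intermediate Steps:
B(b) = -1/5 (B(b) = 1/(-5) = -1/5)
(266 + v)*(-272 + B(-6)) = (266 - 288)*(-272 - 1/5) = -22*(-1361/5) = 29942/5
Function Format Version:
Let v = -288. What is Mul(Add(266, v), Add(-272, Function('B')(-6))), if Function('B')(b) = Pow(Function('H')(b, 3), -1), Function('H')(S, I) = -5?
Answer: Rational(29942, 5) ≈ 5988.4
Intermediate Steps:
Function('B')(b) = Rational(-1, 5) (Function('B')(b) = Pow(-5, -1) = Rational(-1, 5))
Mul(Add(266, v), Add(-272, Function('B')(-6))) = Mul(Add(266, -288), Add(-272, Rational(-1, 5))) = Mul(-22, Rational(-1361, 5)) = Rational(29942, 5)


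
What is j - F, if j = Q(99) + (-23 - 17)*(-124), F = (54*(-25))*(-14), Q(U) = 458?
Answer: -13482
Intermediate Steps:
F = 18900 (F = -1350*(-14) = 18900)
j = 5418 (j = 458 + (-23 - 17)*(-124) = 458 - 40*(-124) = 458 + 4960 = 5418)
j - F = 5418 - 1*18900 = 5418 - 18900 = -13482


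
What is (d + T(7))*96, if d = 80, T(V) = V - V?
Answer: 7680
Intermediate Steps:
T(V) = 0
(d + T(7))*96 = (80 + 0)*96 = 80*96 = 7680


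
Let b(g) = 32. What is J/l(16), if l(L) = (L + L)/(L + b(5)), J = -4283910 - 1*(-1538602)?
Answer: -4117962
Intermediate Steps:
J = -2745308 (J = -4283910 + 1538602 = -2745308)
l(L) = 2*L/(32 + L) (l(L) = (L + L)/(L + 32) = (2*L)/(32 + L) = 2*L/(32 + L))
J/l(16) = -2745308/(2*16/(32 + 16)) = -2745308/(2*16/48) = -2745308/(2*16*(1/48)) = -2745308/⅔ = -2745308*3/2 = -4117962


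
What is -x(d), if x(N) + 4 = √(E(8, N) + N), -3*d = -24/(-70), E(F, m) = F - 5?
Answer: 4 - √3535/35 ≈ 2.3013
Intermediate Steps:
E(F, m) = -5 + F
d = -4/35 (d = -(-8)/(-70) = -(-8)*(-1)/70 = -⅓*12/35 = -4/35 ≈ -0.11429)
x(N) = -4 + √(3 + N) (x(N) = -4 + √((-5 + 8) + N) = -4 + √(3 + N))
-x(d) = -(-4 + √(3 - 4/35)) = -(-4 + √(101/35)) = -(-4 + √3535/35) = 4 - √3535/35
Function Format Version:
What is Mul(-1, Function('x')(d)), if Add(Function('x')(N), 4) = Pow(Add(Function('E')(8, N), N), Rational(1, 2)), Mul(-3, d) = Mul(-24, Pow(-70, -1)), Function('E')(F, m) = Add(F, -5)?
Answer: Add(4, Mul(Rational(-1, 35), Pow(3535, Rational(1, 2)))) ≈ 2.3013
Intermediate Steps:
Function('E')(F, m) = Add(-5, F)
d = Rational(-4, 35) (d = Mul(Rational(-1, 3), Mul(-24, Pow(-70, -1))) = Mul(Rational(-1, 3), Mul(-24, Rational(-1, 70))) = Mul(Rational(-1, 3), Rational(12, 35)) = Rational(-4, 35) ≈ -0.11429)
Function('x')(N) = Add(-4, Pow(Add(3, N), Rational(1, 2))) (Function('x')(N) = Add(-4, Pow(Add(Add(-5, 8), N), Rational(1, 2))) = Add(-4, Pow(Add(3, N), Rational(1, 2))))
Mul(-1, Function('x')(d)) = Mul(-1, Add(-4, Pow(Add(3, Rational(-4, 35)), Rational(1, 2)))) = Mul(-1, Add(-4, Pow(Rational(101, 35), Rational(1, 2)))) = Mul(-1, Add(-4, Mul(Rational(1, 35), Pow(3535, Rational(1, 2))))) = Add(4, Mul(Rational(-1, 35), Pow(3535, Rational(1, 2))))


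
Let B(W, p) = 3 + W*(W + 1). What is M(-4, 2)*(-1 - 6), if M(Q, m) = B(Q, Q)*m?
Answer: -210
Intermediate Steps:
B(W, p) = 3 + W*(1 + W)
M(Q, m) = m*(3 + Q + Q²) (M(Q, m) = (3 + Q + Q²)*m = m*(3 + Q + Q²))
M(-4, 2)*(-1 - 6) = (2*(3 - 4 + (-4)²))*(-1 - 6) = (2*(3 - 4 + 16))*(-7) = (2*15)*(-7) = 30*(-7) = -210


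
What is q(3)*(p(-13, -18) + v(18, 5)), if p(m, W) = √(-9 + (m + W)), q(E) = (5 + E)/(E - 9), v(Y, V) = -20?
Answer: 80/3 - 8*I*√10/3 ≈ 26.667 - 8.4327*I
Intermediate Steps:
q(E) = (5 + E)/(-9 + E)
p(m, W) = √(-9 + W + m) (p(m, W) = √(-9 + (W + m)) = √(-9 + W + m))
q(3)*(p(-13, -18) + v(18, 5)) = ((5 + 3)/(-9 + 3))*(√(-9 - 18 - 13) - 20) = (8/(-6))*(√(-40) - 20) = (-⅙*8)*(2*I*√10 - 20) = -4*(-20 + 2*I*√10)/3 = 80/3 - 8*I*√10/3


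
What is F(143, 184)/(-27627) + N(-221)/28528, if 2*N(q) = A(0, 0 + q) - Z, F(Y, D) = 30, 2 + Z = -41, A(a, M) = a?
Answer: -174573/525428704 ≈ -0.00033225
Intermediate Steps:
Z = -43 (Z = -2 - 41 = -43)
N(q) = 43/2 (N(q) = (0 - 1*(-43))/2 = (0 + 43)/2 = (1/2)*43 = 43/2)
F(143, 184)/(-27627) + N(-221)/28528 = 30/(-27627) + (43/2)/28528 = 30*(-1/27627) + (43/2)*(1/28528) = -10/9209 + 43/57056 = -174573/525428704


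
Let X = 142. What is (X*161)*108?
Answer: 2469096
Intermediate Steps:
(X*161)*108 = (142*161)*108 = 22862*108 = 2469096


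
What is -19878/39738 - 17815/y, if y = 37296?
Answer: -932627/953712 ≈ -0.97789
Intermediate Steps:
-19878/39738 - 17815/y = -19878/39738 - 17815/37296 = -19878*1/39738 - 17815*1/37296 = -3313/6623 - 2545/5328 = -932627/953712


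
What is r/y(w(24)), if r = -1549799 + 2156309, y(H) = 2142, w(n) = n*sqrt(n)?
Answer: 33695/119 ≈ 283.15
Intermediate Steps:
w(n) = n**(3/2)
r = 606510
r/y(w(24)) = 606510/2142 = 606510*(1/2142) = 33695/119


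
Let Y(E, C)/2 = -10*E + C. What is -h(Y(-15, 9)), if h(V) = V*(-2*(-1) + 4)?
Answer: -1908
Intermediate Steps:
Y(E, C) = -20*E + 2*C (Y(E, C) = 2*(-10*E + C) = 2*(C - 10*E) = -20*E + 2*C)
h(V) = 6*V (h(V) = V*(2 + 4) = V*6 = 6*V)
-h(Y(-15, 9)) = -6*(-20*(-15) + 2*9) = -6*(300 + 18) = -6*318 = -1*1908 = -1908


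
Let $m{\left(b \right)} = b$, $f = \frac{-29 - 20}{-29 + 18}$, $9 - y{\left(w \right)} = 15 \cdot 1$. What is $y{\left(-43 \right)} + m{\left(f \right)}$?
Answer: $- \frac{17}{11} \approx -1.5455$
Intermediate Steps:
$y{\left(w \right)} = -6$ ($y{\left(w \right)} = 9 - 15 \cdot 1 = 9 - 15 = -6$)
$f = \frac{49}{11}$ ($f = - \frac{49}{-11} = \left(-49\right) \left(- \frac{1}{11}\right) = \frac{49}{11} \approx 4.4545$)
$y{\left(-43 \right)} + m{\left(f \right)} = -6 + \frac{49}{11} = - \frac{17}{11}$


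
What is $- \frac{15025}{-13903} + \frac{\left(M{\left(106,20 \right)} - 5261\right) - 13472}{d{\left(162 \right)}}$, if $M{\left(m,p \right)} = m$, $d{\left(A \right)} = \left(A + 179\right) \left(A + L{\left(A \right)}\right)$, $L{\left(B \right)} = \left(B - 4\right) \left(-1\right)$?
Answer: $- \frac{238477081}{18963692} \approx -12.575$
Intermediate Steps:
$L{\left(B \right)} = 4 - B$ ($L{\left(B \right)} = \left(-4 + B\right) \left(-1\right) = 4 - B$)
$d{\left(A \right)} = 716 + 4 A$ ($d{\left(A \right)} = \left(A + 179\right) \left(A - \left(-4 + A\right)\right) = \left(179 + A\right) 4 = 716 + 4 A$)
$- \frac{15025}{-13903} + \frac{\left(M{\left(106,20 \right)} - 5261\right) - 13472}{d{\left(162 \right)}} = - \frac{15025}{-13903} + \frac{\left(106 - 5261\right) - 13472}{716 + 4 \cdot 162} = \left(-15025\right) \left(- \frac{1}{13903}\right) + \frac{-5155 - 13472}{716 + 648} = \frac{15025}{13903} - \frac{18627}{1364} = - \frac{238477081}{18963692}$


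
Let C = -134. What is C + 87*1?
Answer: -47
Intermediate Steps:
C + 87*1 = -134 + 87*1 = -134 + 87 = -47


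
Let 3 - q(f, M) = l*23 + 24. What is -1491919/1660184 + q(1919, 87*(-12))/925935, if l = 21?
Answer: -460752250667/512407490680 ≈ -0.89919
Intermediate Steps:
q(f, M) = -504 (q(f, M) = 3 - (21*23 + 24) = 3 - (483 + 24) = 3 - 1*507 = 3 - 507 = -504)
-1491919/1660184 + q(1919, 87*(-12))/925935 = -1491919/1660184 - 504/925935 = -1491919*1/1660184 - 504*1/925935 = -1491919/1660184 - 168/308645 = -460752250667/512407490680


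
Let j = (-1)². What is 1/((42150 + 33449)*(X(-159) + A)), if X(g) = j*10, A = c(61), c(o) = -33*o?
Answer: -1/151424797 ≈ -6.6039e-9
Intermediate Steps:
j = 1
A = -2013 (A = -33*61 = -2013)
X(g) = 10 (X(g) = 1*10 = 10)
1/((42150 + 33449)*(X(-159) + A)) = 1/((42150 + 33449)*(10 - 2013)) = 1/(75599*(-2003)) = 1/(-151424797) = -1/151424797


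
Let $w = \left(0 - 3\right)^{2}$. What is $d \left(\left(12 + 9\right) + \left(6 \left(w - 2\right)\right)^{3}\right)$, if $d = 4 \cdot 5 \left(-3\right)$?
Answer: $-4446540$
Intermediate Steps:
$w = 9$ ($w = \left(-3\right)^{2} = 9$)
$d = -60$ ($d = 20 \left(-3\right) = -60$)
$d \left(\left(12 + 9\right) + \left(6 \left(w - 2\right)\right)^{3}\right) = - 60 \left(\left(12 + 9\right) + \left(6 \left(9 - 2\right)\right)^{3}\right) = - 60 \left(21 + \left(6 \cdot 7\right)^{3}\right) = - 60 \left(21 + 42^{3}\right) = - 60 \left(21 + 74088\right) = \left(-60\right) 74109 = -4446540$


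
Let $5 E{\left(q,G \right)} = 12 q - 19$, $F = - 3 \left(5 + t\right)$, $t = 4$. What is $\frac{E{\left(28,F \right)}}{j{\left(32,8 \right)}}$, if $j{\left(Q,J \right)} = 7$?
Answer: $\frac{317}{35} \approx 9.0571$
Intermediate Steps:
$F = -27$ ($F = - 3 \left(5 + 4\right) = \left(-3\right) 9 = -27$)
$E{\left(q,G \right)} = - \frac{19}{5} + \frac{12 q}{5}$ ($E{\left(q,G \right)} = \frac{12 q - 19}{5} = \frac{-19 + 12 q}{5} = - \frac{19}{5} + \frac{12 q}{5}$)
$\frac{E{\left(28,F \right)}}{j{\left(32,8 \right)}} = \frac{- \frac{19}{5} + \frac{12}{5} \cdot 28}{7} = \left(- \frac{19}{5} + \frac{336}{5}\right) \frac{1}{7} = \frac{317}{5} \cdot \frac{1}{7} = \frac{317}{35}$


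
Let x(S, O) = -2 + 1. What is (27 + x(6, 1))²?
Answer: 676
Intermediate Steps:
x(S, O) = -1
(27 + x(6, 1))² = (27 - 1)² = 26² = 676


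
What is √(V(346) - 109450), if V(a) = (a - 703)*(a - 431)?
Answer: I*√79105 ≈ 281.26*I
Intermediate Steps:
V(a) = (-703 + a)*(-431 + a)
√(V(346) - 109450) = √((302993 + 346² - 1134*346) - 109450) = √((302993 + 119716 - 392364) - 109450) = √(30345 - 109450) = √(-79105) = I*√79105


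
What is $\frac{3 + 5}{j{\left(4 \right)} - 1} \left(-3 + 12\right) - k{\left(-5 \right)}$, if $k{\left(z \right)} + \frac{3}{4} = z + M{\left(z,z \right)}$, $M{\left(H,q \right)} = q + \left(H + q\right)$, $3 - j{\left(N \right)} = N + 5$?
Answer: $\frac{293}{28} \approx 10.464$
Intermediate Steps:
$j{\left(N \right)} = -2 - N$ ($j{\left(N \right)} = 3 - \left(N + 5\right) = 3 - \left(5 + N\right) = -2 - N$)
$M{\left(H,q \right)} = H + 2 q$
$k{\left(z \right)} = - \frac{3}{4} + 4 z$ ($k{\left(z \right)} = - \frac{3}{4} + \left(z + \left(z + 2 z\right)\right) = - \frac{3}{4} + \left(z + 3 z\right) = - \frac{3}{4} + 4 z$)
$\frac{3 + 5}{j{\left(4 \right)} - 1} \left(-3 + 12\right) - k{\left(-5 \right)} = \frac{3 + 5}{\left(-2 - 4\right) - 1} \left(-3 + 12\right) - \left(- \frac{3}{4} + 4 \left(-5\right)\right) = \frac{8}{\left(-2 - 4\right) - 1} \cdot 9 - \left(- \frac{3}{4} - 20\right) = \frac{8}{-6 - 1} \cdot 9 - - \frac{83}{4} = \frac{8}{-7} \cdot 9 + \frac{83}{4} = 8 \left(- \frac{1}{7}\right) 9 + \frac{83}{4} = \left(- \frac{8}{7}\right) 9 + \frac{83}{4} = - \frac{72}{7} + \frac{83}{4} = \frac{293}{28}$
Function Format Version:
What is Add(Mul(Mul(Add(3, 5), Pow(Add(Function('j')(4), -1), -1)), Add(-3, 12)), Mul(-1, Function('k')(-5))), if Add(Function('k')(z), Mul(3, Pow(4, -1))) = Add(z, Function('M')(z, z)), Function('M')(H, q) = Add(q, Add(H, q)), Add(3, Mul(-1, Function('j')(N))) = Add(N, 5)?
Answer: Rational(293, 28) ≈ 10.464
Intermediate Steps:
Function('j')(N) = Add(-2, Mul(-1, N)) (Function('j')(N) = Add(3, Mul(-1, Add(N, 5))) = Add(3, Mul(-1, Add(5, N))) = Add(3, Add(-5, Mul(-1, N))) = Add(-2, Mul(-1, N)))
Function('M')(H, q) = Add(H, Mul(2, q))
Function('k')(z) = Add(Rational(-3, 4), Mul(4, z)) (Function('k')(z) = Add(Rational(-3, 4), Add(z, Add(z, Mul(2, z)))) = Add(Rational(-3, 4), Add(z, Mul(3, z))) = Add(Rational(-3, 4), Mul(4, z)))
Add(Mul(Mul(Add(3, 5), Pow(Add(Function('j')(4), -1), -1)), Add(-3, 12)), Mul(-1, Function('k')(-5))) = Add(Mul(Mul(Add(3, 5), Pow(Add(Add(-2, Mul(-1, 4)), -1), -1)), Add(-3, 12)), Mul(-1, Add(Rational(-3, 4), Mul(4, -5)))) = Add(Mul(Mul(8, Pow(Add(Add(-2, -4), -1), -1)), 9), Mul(-1, Add(Rational(-3, 4), -20))) = Add(Mul(Mul(8, Pow(Add(-6, -1), -1)), 9), Mul(-1, Rational(-83, 4))) = Add(Mul(Mul(8, Pow(-7, -1)), 9), Rational(83, 4)) = Add(Mul(Mul(8, Rational(-1, 7)), 9), Rational(83, 4)) = Add(Mul(Rational(-8, 7), 9), Rational(83, 4)) = Add(Rational(-72, 7), Rational(83, 4)) = Rational(293, 28)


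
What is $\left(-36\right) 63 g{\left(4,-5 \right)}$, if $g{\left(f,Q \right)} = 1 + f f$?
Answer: $-38556$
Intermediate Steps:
$g{\left(f,Q \right)} = 1 + f^{2}$
$\left(-36\right) 63 g{\left(4,-5 \right)} = \left(-36\right) 63 \left(1 + 4^{2}\right) = - 2268 \left(1 + 16\right) = \left(-2268\right) 17 = -38556$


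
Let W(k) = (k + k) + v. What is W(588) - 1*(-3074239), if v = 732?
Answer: 3076147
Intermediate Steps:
W(k) = 732 + 2*k (W(k) = (k + k) + 732 = 2*k + 732 = 732 + 2*k)
W(588) - 1*(-3074239) = (732 + 2*588) - 1*(-3074239) = (732 + 1176) + 3074239 = 1908 + 3074239 = 3076147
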